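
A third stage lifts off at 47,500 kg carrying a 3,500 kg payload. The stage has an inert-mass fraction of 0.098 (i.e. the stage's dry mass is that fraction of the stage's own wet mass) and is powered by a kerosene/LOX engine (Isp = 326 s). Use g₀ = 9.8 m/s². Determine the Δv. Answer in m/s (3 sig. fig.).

Stage wet mass = m₀ − payload = 47,500 − 3,500 = 44,000 kg.
Stage dry mass = ε × stage wet mass = 0.098 × 44,000 = 4,312 kg.
Burnout mass m_f = stage dry + payload = 4,312 + 3,500 = 7,812 kg.
v_e = Isp · g₀ = 326 × 9.8 = 3194.8 m/s.
Δv = v_e · ln(47,500/7,812) = 3194.8 × ln(6.08) = 3194.8 × 1.8051 ≈ 5767 m/s.

Δv ≈ 5770 m/s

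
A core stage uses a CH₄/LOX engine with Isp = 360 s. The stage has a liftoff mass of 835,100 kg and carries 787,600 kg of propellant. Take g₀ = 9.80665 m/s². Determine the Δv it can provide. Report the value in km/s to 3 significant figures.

Δv ≈ 10.1 km/s

v_e = Isp · g₀ = 360 × 9.80665 = 3530.4 m/s.
m_f = m₀ − m_prop = 835,100 − 787,600 = 47,500 kg.
Δv = v_e · ln(m₀/m_f) = 3530.4 × ln(17.58) = 3530.4 × 2.8668 ≈ 10121.0 m/s.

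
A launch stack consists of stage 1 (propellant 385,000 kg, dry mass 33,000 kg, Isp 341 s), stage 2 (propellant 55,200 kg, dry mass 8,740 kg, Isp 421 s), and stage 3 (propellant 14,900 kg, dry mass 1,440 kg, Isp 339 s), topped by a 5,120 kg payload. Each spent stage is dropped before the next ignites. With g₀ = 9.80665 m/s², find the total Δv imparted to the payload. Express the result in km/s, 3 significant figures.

Ignition mass of stage 1 = 385,000+33,000 + 55,200+8,740 + 14,900+1,440 + 5,120 = 503,400 kg.
Stage 1: m₀ = 503,400 kg, m_f = 503,400 − 385,000 = 118,400 kg; Δv = 341×9.80665×ln(4.252) = 3344.1×1.4473 ≈ 4840 m/s.
Stage 2: m₀ = 85,400 kg, m_f = 85,400 − 55,200 = 30,200 kg; Δv = 421×9.80665×ln(2.828) = 4128.6×1.0395 ≈ 4292 m/s.
Stage 3: m₀ = 21,460 kg, m_f = 21,460 − 14,900 = 6,560 kg; Δv = 339×9.80665×ln(3.271) = 3324.5×1.1852 ≈ 3940 m/s.
Total Δv = 4840 + 4292 + 3940 = 13072 m/s.

Δv ≈ 13.1 km/s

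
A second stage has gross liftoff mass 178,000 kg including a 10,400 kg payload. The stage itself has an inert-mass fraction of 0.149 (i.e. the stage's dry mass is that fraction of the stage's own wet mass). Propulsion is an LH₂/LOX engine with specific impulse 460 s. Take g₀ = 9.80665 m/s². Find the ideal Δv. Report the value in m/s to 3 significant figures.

Stage wet mass = m₀ − payload = 178,000 − 10,400 = 167,600 kg.
Stage dry mass = ε × stage wet mass = 0.149 × 167,600 = 24,972.4 kg.
Burnout mass m_f = stage dry + payload = 24,972.4 + 10,400 = 35,372.4 kg.
v_e = Isp · g₀ = 460 × 9.80665 = 4511.1 m/s.
Δv = v_e · ln(178,000/35,372.4) = 4511.1 × ln(5.032) = 4511.1 × 1.6159 ≈ 7289 m/s.

Δv ≈ 7290 m/s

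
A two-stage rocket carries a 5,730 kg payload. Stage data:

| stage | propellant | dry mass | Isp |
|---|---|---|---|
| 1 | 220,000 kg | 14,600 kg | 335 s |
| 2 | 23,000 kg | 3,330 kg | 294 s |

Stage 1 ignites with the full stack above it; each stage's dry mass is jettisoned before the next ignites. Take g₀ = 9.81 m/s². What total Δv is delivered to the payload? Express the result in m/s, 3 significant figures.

Ignition mass of stage 1 = 220,000+14,600 + 23,000+3,330 + 5,730 = 266,660 kg.
Stage 1: m₀ = 266,660 kg, m_f = 266,660 − 220,000 = 46,660 kg; Δv = 335×9.81×ln(5.715) = 3286.4×1.7431 ≈ 5728 m/s.
Stage 2: m₀ = 32,060 kg, m_f = 32,060 − 23,000 = 9,060 kg; Δv = 294×9.81×ln(3.539) = 2884.1×1.2637 ≈ 3645 m/s.
Total Δv = 5728 + 3645 = 9373 m/s.

Δv ≈ 9370 m/s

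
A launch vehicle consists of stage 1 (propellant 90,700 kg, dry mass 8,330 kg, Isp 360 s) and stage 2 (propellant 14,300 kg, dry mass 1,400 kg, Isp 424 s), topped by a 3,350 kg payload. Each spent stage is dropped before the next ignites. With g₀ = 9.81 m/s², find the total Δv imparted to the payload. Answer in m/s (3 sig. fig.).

Δv ≈ 10900 m/s

Ignition mass of stage 1 = 90,700+8,330 + 14,300+1,400 + 3,350 = 118,080 kg.
Stage 1: m₀ = 118,080 kg, m_f = 118,080 − 90,700 = 27,380 kg; Δv = 360×9.81×ln(4.313) = 3531.6×1.4615 ≈ 5162 m/s.
Stage 2: m₀ = 19,050 kg, m_f = 19,050 − 14,300 = 4,750 kg; Δv = 424×9.81×ln(4.011) = 4159.4×1.3889 ≈ 5777 m/s.
Total Δv = 5162 + 5777 = 10939 m/s.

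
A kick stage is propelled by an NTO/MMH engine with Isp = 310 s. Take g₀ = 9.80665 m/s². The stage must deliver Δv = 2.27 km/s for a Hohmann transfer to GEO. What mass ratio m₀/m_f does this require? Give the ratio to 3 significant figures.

mass ratio ≈ 2.11

v_e = Isp · g₀ = 310 × 9.80665 = 3040.1 m/s.
Rocket equation: m₀/m_f = exp(Δv / v_e) = exp(2270 / 3040.1) = exp(0.7467) = 2.1100.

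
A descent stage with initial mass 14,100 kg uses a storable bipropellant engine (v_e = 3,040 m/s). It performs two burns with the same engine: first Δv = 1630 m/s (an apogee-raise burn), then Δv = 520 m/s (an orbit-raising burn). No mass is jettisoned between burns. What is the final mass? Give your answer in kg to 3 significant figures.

final mass ≈ 6950 kg

After the first burn: m = 14100 × exp(−1630/3040.0) = 14100 × 0.58498 = 8,248.22 kg.
After the second burn: m = 8,248.22 × exp(−520/3040.0) = 8,248.22 × 0.84278 = 6,951.43 kg.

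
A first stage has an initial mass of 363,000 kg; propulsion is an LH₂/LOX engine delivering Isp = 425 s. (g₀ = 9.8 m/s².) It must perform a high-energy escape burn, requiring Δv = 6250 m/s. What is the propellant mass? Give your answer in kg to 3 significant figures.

propellant mass ≈ 282000 kg

v_e = Isp · g₀ = 425 × 9.8 = 4165.0 m/s.
Rocket equation: m₀/m_f = exp(Δv / v_e) = exp(6250 / 4165.0) = exp(1.5006) = 4.4844.
m_f = 363,000 / 4.4844 = 80,947.3 kg, so propellant = m₀ − m_f = 363,000 − 80,947.3 = 282,052.7 kg.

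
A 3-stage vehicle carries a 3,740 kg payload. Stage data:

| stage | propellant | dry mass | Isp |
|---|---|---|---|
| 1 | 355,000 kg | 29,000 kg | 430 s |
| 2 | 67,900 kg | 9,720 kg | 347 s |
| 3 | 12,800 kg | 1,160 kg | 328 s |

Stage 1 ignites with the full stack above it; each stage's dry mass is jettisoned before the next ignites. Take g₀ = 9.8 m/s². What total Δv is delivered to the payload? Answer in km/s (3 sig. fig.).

Ignition mass of stage 1 = 355,000+29,000 + 67,900+9,720 + 12,800+1,160 + 3,740 = 479,320 kg.
Stage 1: m₀ = 479,320 kg, m_f = 479,320 − 355,000 = 124,320 kg; Δv = 430×9.8×ln(3.856) = 4214.0×1.3495 ≈ 5687 m/s.
Stage 2: m₀ = 95,320 kg, m_f = 95,320 − 67,900 = 27,420 kg; Δv = 347×9.8×ln(3.476) = 3400.6×1.2460 ≈ 4237 m/s.
Stage 3: m₀ = 17,700 kg, m_f = 17,700 − 12,800 = 4,900 kg; Δv = 328×9.8×ln(3.612) = 3214.4×1.2843 ≈ 4128 m/s.
Total Δv = 5687 + 4237 + 4128 = 14052 m/s.

Δv ≈ 14.1 km/s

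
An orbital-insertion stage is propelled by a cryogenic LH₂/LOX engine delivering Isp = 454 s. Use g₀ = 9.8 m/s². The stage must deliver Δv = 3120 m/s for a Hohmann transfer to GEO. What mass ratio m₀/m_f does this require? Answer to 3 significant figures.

v_e = Isp · g₀ = 454 × 9.8 = 4449.2 m/s.
m₀/m_f = exp(Δv / v_e) = exp(3120 / 4449.2) = exp(0.7012) = 2.0163.

mass ratio ≈ 2.02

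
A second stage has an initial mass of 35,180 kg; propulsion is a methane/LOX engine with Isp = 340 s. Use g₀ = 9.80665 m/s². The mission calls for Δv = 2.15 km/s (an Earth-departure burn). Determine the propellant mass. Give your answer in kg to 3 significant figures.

propellant mass ≈ 16700 kg

v_e = Isp · g₀ = 340 × 9.80665 = 3334.3 m/s.
Using Δv = v_e ln(m₀/m_f): m₀/m_f = exp(Δv / v_e) = exp(2150 / 3334.3) = exp(0.6448) = 1.9056.
m_f = 35,180 / 1.9056 = 18,461.4 kg, so propellant = m₀ − m_f = 35,180 − 18,461.4 = 16,718.6 kg.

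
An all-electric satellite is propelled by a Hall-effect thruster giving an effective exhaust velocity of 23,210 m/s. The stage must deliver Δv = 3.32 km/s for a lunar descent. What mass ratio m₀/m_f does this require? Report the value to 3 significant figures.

By the Tsiolkovsky rocket equation, m₀/m_f = exp(Δv / v_e) = exp(3320 / 23210.0) = exp(0.1430) = 1.1538.

mass ratio ≈ 1.15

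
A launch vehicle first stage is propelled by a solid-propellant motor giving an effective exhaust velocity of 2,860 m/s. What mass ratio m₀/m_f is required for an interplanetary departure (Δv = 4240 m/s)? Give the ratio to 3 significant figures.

mass ratio ≈ 4.40

Using Δv = v_e ln(m₀/m_f): m₀/m_f = exp(Δv / v_e) = exp(4240 / 2860.0) = exp(1.4825) = 4.4040.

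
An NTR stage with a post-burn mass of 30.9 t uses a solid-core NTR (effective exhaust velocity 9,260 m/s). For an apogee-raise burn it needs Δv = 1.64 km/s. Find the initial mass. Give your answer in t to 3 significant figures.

initial mass ≈ 36.9 t

m₀/m_f = exp(Δv / v_e) = exp(1640 / 9260.0) = exp(0.1771) = 1.1938.
m₀ = m_f × 1.1938 = 30.9 × 1.1938 = 36.8884 t.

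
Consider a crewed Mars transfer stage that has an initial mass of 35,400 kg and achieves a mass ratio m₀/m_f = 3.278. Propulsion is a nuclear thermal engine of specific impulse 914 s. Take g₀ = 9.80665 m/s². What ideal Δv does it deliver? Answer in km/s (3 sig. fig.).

Δv ≈ 10.6 km/s

v_e = Isp · g₀ = 914 × 9.80665 = 8963.3 m/s.
Rocket equation: Δv = v_e · ln(3.278) = 8963.3 × 1.1872 ≈ 10641.5 m/s.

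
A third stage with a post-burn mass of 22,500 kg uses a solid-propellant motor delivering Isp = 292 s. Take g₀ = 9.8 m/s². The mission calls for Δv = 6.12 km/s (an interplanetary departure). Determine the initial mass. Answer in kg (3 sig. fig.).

initial mass ≈ 191000 kg

v_e = Isp · g₀ = 292 × 9.8 = 2861.6 m/s.
Rocket equation: m₀/m_f = exp(Δv / v_e) = exp(6120 / 2861.6) = exp(2.1387) = 8.4881.
m₀ = m_f × 8.4881 = 22,500 × 8.4881 = 190,982 kg.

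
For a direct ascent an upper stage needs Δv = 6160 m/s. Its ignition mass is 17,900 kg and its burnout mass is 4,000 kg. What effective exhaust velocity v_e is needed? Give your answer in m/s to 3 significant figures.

ln(m₀/m_f) = ln(17900/4000) = ln(4.475) = 1.4985.
From the ideal rocket equation, v_e = Δv / ln(m₀/m_f) = 6160 / 1.4985 = 4110.8 m/s.

v_e ≈ 4110 m/s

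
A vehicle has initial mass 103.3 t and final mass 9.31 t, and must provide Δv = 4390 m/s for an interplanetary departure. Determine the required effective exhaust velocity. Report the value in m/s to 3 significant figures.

ln(m₀/m_f) = ln(103300/9310) = ln(11.1) = 2.4065.
From the ideal rocket equation, v_e = Δv / ln(m₀/m_f) = 4390 / 2.4065 = 1824.2 m/s.

v_e ≈ 1820 m/s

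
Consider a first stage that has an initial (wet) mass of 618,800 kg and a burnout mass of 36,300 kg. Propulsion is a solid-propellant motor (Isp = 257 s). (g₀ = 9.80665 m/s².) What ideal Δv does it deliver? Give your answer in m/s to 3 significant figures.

Δv ≈ 7150 m/s

v_e = Isp · g₀ = 257 × 9.80665 = 2520.3 m/s.
From the ideal rocket equation, Δv = v_e · ln(m₀/m_f) = 2520.3 × ln(17.05) = 2520.3 × 2.8360 ≈ 7147.5 m/s.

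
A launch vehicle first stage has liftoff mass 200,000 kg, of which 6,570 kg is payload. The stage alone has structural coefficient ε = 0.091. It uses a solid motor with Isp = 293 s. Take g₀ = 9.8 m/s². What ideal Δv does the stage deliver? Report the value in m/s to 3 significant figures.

Δv ≈ 6070 m/s

Stage wet mass = m₀ − payload = 200,000 − 6,570 = 193,430 kg.
Stage dry mass = ε × stage wet mass = 0.091 × 193,430 = 17,602.1 kg.
Burnout mass m_f = stage dry + payload = 17,602.1 + 6,570 = 24,172.1 kg.
v_e = Isp · g₀ = 293 × 9.8 = 2871.4 m/s.
Using Δv = v_e ln(m₀/m_f): Δv = v_e · ln(200,000/24,172.1) = 2871.4 × ln(8.274) = 2871.4 × 2.1131 ≈ 6068 m/s.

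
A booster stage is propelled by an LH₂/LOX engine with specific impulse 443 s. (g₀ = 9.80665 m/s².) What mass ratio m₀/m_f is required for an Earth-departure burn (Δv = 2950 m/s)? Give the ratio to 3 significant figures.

mass ratio ≈ 1.97

v_e = Isp · g₀ = 443 × 9.80665 = 4344.3 m/s.
m₀/m_f = exp(Δv / v_e) = exp(2950 / 4344.3) = exp(0.6790) = 1.9720.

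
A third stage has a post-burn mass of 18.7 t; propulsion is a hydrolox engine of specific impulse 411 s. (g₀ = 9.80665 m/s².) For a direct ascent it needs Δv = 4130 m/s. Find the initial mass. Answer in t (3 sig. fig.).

initial mass ≈ 52.1 t

v_e = Isp · g₀ = 411 × 9.80665 = 4030.5 m/s.
m₀/m_f = exp(Δv / v_e) = exp(4130 / 4030.5) = exp(1.0247) = 2.7862.
m₀ = m_f × 2.7862 = 18.7 × 2.7862 = 52.1019 t.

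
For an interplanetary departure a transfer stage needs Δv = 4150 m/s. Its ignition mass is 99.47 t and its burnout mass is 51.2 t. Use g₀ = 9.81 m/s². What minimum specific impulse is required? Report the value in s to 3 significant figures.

ln(m₀/m_f) = ln(99470/51200) = ln(1.943) = 0.6641.
From the ideal rocket equation, v_e = Δv / ln(m₀/m_f) = 4150 / 0.6641 = 6248.9 m/s.
Isp = v_e / g₀ = 6248.9 / 9.81 = 637.0 s.

Isp ≈ 637 s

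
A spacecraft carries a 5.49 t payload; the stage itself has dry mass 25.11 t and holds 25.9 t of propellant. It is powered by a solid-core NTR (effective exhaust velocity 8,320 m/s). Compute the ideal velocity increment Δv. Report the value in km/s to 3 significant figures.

m₀ = payload + dry + propellant = 5.49 + 25.11 + 25.9 = 56.5 t.
m_f = payload + dry = 5.49 + 25.11 = 30.6 t.
By the Tsiolkovsky rocket equation, Δv = v_e · ln(m₀/m_f) = 8320.0 × ln(1.846) = 8320.0 × 0.6132 ≈ 5102.2 m/s.

Δv ≈ 5.10 km/s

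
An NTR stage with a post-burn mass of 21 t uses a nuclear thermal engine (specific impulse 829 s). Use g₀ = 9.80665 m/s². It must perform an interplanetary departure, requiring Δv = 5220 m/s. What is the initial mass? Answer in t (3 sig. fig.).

initial mass ≈ 39.9 t

v_e = Isp · g₀ = 829 × 9.80665 = 8129.7 m/s.
By the Tsiolkovsky rocket equation, m₀/m_f = exp(Δv / v_e) = exp(5220 / 8129.7) = exp(0.6421) = 1.9004.
m₀ = m_f × 1.9004 = 21 × 1.9004 = 39.9084 t.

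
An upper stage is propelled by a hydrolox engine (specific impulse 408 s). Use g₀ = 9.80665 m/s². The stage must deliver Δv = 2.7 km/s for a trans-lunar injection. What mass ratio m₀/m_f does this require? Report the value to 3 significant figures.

v_e = Isp · g₀ = 408 × 9.80665 = 4001.1 m/s.
Using Δv = v_e ln(m₀/m_f): m₀/m_f = exp(Δv / v_e) = exp(2700 / 4001.1) = exp(0.6748) = 1.9637.

mass ratio ≈ 1.96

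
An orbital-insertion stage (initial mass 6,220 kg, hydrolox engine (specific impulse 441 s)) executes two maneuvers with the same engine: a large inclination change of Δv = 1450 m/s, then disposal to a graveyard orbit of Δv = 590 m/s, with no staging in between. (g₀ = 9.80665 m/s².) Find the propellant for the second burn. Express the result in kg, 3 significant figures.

propellant for the second burn ≈ 567 kg

v_e = Isp · g₀ = 441 × 9.80665 = 4324.7 m/s.
After the first burn: m = 6220 × exp(−1450/4324.7) = 6220 × 0.71514 = 4,448.17 kg.
After the second burn: m = 4,448.17 × exp(−590/4324.7) = 4,448.17 × 0.87247 = 3,880.89 kg.
Second-burn propellant = 4,448.17 − 3,880.89 = 567.28 kg.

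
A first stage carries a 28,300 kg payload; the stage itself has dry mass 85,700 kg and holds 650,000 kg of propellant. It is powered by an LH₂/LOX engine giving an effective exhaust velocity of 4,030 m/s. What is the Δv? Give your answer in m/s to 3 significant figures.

Δv ≈ 7670 m/s

m₀ = payload + dry + propellant = 28,300 + 85,700 + 650,000 = 764,000 kg.
m_f = payload + dry = 28,300 + 85,700 = 114,000 kg.
Δv = v_e · ln(m₀/m_f) = 4030.0 × ln(6.702) = 4030.0 × 1.9024 ≈ 7666.5 m/s.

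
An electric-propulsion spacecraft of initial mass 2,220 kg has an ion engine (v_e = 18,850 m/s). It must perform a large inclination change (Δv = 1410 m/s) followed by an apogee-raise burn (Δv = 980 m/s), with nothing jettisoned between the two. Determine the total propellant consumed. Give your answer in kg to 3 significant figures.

total propellant consumed ≈ 264 kg

After the first burn: m = 2220 × exp(−1410/18850.0) = 2220 × 0.92793 = 2,060 kg.
After the second burn: m = 2,060 × exp(−980/18850.0) = 2,060 × 0.94934 = 1,955.64 kg.
Total propellant = m₀ − m_final = 2220 − 1,955.64 = 264.36 kg.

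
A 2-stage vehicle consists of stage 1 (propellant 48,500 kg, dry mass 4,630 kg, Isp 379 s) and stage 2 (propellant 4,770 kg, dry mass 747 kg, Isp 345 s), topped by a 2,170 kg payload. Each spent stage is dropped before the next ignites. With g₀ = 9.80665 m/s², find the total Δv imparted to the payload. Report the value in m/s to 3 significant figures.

Ignition mass of stage 1 = 48,500+4,630 + 4,770+747 + 2,170 = 60,817 kg.
Stage 1: m₀ = 60,817 kg, m_f = 60,817 − 48,500 = 12,317 kg; Δv = 379×9.80665×ln(4.938) = 3716.7×1.5969 ≈ 5935 m/s.
Stage 2: m₀ = 7,687 kg, m_f = 7,687 − 4,770 = 2,917 kg; Δv = 345×9.80665×ln(2.635) = 3383.3×0.9690 ≈ 3278 m/s.
Total Δv = 5935 + 3278 = 9213 m/s.

Δv ≈ 9210 m/s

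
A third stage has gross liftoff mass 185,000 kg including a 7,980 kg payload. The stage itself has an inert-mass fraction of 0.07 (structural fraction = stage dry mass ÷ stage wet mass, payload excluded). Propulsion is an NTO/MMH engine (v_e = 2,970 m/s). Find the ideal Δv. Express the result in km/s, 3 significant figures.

Stage wet mass = m₀ − payload = 185,000 − 7,980 = 177,020 kg.
Stage dry mass = ε × stage wet mass = 0.07 × 177,020 = 12,391.4 kg.
Burnout mass m_f = stage dry + payload = 12,391.4 + 7,980 = 20,371.4 kg.
Δv = v_e · ln(185,000/20,371.4) = 2970.0 × ln(9.081) = 2970.0 × 2.2062 ≈ 6552 m/s.

Δv ≈ 6.55 km/s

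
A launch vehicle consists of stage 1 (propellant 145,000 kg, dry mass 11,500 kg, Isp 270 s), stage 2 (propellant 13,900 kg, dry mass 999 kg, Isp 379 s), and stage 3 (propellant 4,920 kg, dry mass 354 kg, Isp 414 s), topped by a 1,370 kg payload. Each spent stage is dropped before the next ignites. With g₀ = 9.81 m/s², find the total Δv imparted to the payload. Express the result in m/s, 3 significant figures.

Δv ≈ 13800 m/s

Ignition mass of stage 1 = 145,000+11,500 + 13,900+999 + 4,920+354 + 1,370 = 178,043 kg.
Stage 1: m₀ = 178,043 kg, m_f = 178,043 − 145,000 = 33,043 kg; Δv = 270×9.81×ln(5.388) = 2648.7×1.6842 ≈ 4461 m/s.
Stage 2: m₀ = 21,543 kg, m_f = 21,543 − 13,900 = 7,643 kg; Δv = 379×9.81×ln(2.819) = 3718.0×1.0363 ≈ 3853 m/s.
Stage 3: m₀ = 6,644 kg, m_f = 6,644 − 4,920 = 1,724 kg; Δv = 414×9.81×ln(3.854) = 4061.3×1.3491 ≈ 5479 m/s.
Total Δv = 4461 + 3853 + 5479 = 13793 m/s.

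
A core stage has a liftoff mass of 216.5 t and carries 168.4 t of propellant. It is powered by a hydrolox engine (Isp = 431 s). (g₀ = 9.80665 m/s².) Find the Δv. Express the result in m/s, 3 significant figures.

v_e = Isp · g₀ = 431 × 9.80665 = 4226.7 m/s.
m_f = m₀ − m_prop = 216.5 − 168.4 = 48.1 t.
Δv = v_e · ln(m₀/m_f) = 4226.7 × ln(4.501) = 4226.7 × 1.5043 ≈ 6358.2 m/s.

Δv ≈ 6360 m/s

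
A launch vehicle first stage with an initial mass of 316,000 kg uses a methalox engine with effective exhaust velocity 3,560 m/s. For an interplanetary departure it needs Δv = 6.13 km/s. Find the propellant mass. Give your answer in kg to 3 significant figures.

propellant mass ≈ 260000 kg

Rocket equation: m₀/m_f = exp(Δv / v_e) = exp(6130 / 3560.0) = exp(1.7219) = 5.5952.
m_f = 316,000 / 5.5952 = 56,477 kg, so propellant = m₀ − m_f = 316,000 − 56,477 = 259,523 kg.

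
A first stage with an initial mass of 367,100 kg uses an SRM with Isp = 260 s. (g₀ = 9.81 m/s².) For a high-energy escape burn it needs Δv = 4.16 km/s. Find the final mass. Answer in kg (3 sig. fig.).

v_e = Isp · g₀ = 260 × 9.81 = 2550.6 m/s.
m₀/m_f = exp(Δv / v_e) = exp(4160 / 2550.6) = exp(1.6310) = 5.1089.
m_f = m₀ / 5.1089 = 367,100 / 5.1089 = 71,855 kg.

final mass ≈ 71900 kg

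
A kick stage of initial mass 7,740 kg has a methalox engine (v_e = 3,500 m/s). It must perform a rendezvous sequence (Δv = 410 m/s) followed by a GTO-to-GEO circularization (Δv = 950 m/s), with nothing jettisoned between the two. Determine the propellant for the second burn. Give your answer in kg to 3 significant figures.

After the first burn: m = 7740 × exp(−410/3500.0) = 7740 × 0.88946 = 6,884.42 kg.
After the second burn: m = 6,884.42 × exp(−950/3500.0) = 6,884.42 × 0.76229 = 5,247.92 kg.
Second-burn propellant = 6,884.42 − 5,247.92 = 1,636.5 kg.

propellant for the second burn ≈ 1640 kg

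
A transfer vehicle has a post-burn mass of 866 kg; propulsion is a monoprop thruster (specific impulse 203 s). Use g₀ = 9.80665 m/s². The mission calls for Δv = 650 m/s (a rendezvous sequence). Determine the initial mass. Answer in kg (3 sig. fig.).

v_e = Isp · g₀ = 203 × 9.80665 = 1990.7 m/s.
m₀/m_f = exp(Δv / v_e) = exp(650 / 1990.7) = exp(0.3265) = 1.3861.
m₀ = m_f × 1.3861 = 866 × 1.3861 = 1,200.36 kg.

initial mass ≈ 1200 kg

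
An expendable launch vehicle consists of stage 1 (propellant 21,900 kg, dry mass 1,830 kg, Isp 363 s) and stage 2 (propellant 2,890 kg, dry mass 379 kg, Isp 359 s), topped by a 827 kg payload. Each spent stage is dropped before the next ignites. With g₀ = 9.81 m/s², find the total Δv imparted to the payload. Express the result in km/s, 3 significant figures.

Ignition mass of stage 1 = 21,900+1,830 + 2,890+379 + 827 = 27,826 kg.
Stage 1: m₀ = 27,826 kg, m_f = 27,826 − 21,900 = 5,926 kg; Δv = 363×9.81×ln(4.696) = 3561.0×1.5466 ≈ 5508 m/s.
Stage 2: m₀ = 4,096 kg, m_f = 4,096 − 2,890 = 1,206 kg; Δv = 359×9.81×ln(3.396) = 3521.8×1.2227 ≈ 4306 m/s.
Total Δv = 5508 + 4306 = 9814 m/s.

Δv ≈ 9.81 km/s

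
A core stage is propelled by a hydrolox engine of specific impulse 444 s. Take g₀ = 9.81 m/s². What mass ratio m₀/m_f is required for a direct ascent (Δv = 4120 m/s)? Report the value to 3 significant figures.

v_e = Isp · g₀ = 444 × 9.81 = 4355.6 m/s.
From the ideal rocket equation, m₀/m_f = exp(Δv / v_e) = exp(4120 / 4355.6) = exp(0.9459) = 2.5751.

mass ratio ≈ 2.58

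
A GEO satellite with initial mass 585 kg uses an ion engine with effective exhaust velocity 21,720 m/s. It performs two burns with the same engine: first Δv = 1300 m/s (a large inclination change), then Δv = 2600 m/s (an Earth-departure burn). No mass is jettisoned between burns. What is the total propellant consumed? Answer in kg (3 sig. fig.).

After the first burn: m = 585 × exp(−1300/21720.0) = 585 × 0.94190 = 551.012 kg.
After the second burn: m = 551.012 × exp(−2600/21720.0) = 551.012 × 0.88718 = 488.847 kg.
Total propellant = m₀ − m_final = 585 − 488.847 = 96.153 kg.

total propellant consumed ≈ 96.2 kg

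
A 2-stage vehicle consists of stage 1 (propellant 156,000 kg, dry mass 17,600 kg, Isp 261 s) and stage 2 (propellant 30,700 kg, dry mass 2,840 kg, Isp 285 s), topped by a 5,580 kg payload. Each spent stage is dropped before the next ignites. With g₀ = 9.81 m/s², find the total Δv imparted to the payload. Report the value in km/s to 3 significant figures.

Δv ≈ 7.68 km/s

Ignition mass of stage 1 = 156,000+17,600 + 30,700+2,840 + 5,580 = 212,720 kg.
Stage 1: m₀ = 212,720 kg, m_f = 212,720 − 156,000 = 56,720 kg; Δv = 261×9.81×ln(3.75) = 2560.4×1.3218 ≈ 3384 m/s.
Stage 2: m₀ = 39,120 kg, m_f = 39,120 − 30,700 = 8,420 kg; Δv = 285×9.81×ln(4.646) = 2795.9×1.5360 ≈ 4294 m/s.
Total Δv = 3384 + 4294 = 7678 m/s.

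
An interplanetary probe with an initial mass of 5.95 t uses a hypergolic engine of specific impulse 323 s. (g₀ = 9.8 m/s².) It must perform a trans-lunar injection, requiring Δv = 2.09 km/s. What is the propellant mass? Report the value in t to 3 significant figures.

propellant mass ≈ 2.88 t

v_e = Isp · g₀ = 323 × 9.8 = 3165.4 m/s.
m₀/m_f = exp(Δv / v_e) = exp(2090 / 3165.4) = exp(0.6603) = 1.9353.
m_f = 5.95 / 1.9353 = 3.07446 t, so propellant = m₀ − m_f = 5.95 − 3.07446 = 2.87554 t.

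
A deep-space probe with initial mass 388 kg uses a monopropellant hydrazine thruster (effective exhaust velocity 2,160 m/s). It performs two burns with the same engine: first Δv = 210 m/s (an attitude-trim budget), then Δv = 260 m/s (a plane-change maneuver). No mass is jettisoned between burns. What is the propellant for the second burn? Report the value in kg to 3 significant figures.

propellant for the second burn ≈ 39.9 kg

After the first burn: m = 388 × exp(−210/2160.0) = 388 × 0.90735 = 352.052 kg.
After the second burn: m = 352.052 × exp(−260/2160.0) = 352.052 × 0.88659 = 312.126 kg.
Second-burn propellant = 352.052 − 312.126 = 39.926 kg.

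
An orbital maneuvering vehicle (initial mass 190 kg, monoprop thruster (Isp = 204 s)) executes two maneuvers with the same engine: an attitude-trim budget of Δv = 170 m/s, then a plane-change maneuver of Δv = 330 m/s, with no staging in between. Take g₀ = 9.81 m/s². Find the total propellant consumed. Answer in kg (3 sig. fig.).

v_e = Isp · g₀ = 204 × 9.81 = 2001.2 m/s.
After the first burn: m = 190 × exp(−170/2001.2) = 190 × 0.91856 = 174.526 kg.
After the second burn: m = 174.526 × exp(−330/2001.2) = 174.526 × 0.84798 = 147.995 kg.
Total propellant = m₀ − m_final = 190 − 147.995 = 42.005 kg.

total propellant consumed ≈ 42.0 kg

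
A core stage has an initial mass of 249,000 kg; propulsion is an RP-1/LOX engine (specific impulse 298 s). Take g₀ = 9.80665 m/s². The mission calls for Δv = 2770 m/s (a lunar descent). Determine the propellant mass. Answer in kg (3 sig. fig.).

v_e = Isp · g₀ = 298 × 9.80665 = 2922.4 m/s.
Rocket equation: m₀/m_f = exp(Δv / v_e) = exp(2770 / 2922.4) = exp(0.9479) = 2.5802.
m_f = 249,000 / 2.5802 = 96,504.1 kg, so propellant = m₀ − m_f = 249,000 − 96,504.1 = 152,495.9 kg.

propellant mass ≈ 152000 kg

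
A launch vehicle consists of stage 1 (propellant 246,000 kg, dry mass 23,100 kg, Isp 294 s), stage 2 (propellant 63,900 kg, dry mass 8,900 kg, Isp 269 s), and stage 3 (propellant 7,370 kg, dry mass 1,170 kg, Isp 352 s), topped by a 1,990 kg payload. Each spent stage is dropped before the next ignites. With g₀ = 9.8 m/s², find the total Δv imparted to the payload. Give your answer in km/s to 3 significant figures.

Δv ≈ 11.4 km/s

Ignition mass of stage 1 = 246,000+23,100 + 63,900+8,900 + 7,370+1,170 + 1,990 = 352,430 kg.
Stage 1: m₀ = 352,430 kg, m_f = 352,430 − 246,000 = 106,430 kg; Δv = 294×9.8×ln(3.311) = 2881.2×1.1974 ≈ 3450 m/s.
Stage 2: m₀ = 83,330 kg, m_f = 83,330 − 63,900 = 19,430 kg; Δv = 269×9.8×ln(4.289) = 2636.2×1.4560 ≈ 3838 m/s.
Stage 3: m₀ = 10,530 kg, m_f = 10,530 − 7,370 = 3,160 kg; Δv = 352×9.8×ln(3.332) = 3449.6×1.2037 ≈ 4152 m/s.
Total Δv = 3450 + 3838 + 4152 = 11440 m/s.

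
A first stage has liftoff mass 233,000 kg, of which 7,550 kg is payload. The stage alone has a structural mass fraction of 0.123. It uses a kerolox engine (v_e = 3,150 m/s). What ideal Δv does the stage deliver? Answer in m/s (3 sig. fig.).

Stage wet mass = m₀ − payload = 233,000 − 7,550 = 225,450 kg.
Stage dry mass = ε × stage wet mass = 0.123 × 225,450 = 27,730.4 kg.
Burnout mass m_f = stage dry + payload = 27,730.4 + 7,550 = 35,280.4 kg.
Rocket equation: Δv = v_e · ln(233,000/35,280.4) = 3150.0 × ln(6.604) = 3150.0 × 1.8877 ≈ 5946 m/s.

Δv ≈ 5950 m/s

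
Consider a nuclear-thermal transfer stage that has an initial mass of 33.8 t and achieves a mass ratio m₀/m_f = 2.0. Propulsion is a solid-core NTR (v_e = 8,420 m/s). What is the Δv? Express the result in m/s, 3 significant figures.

Δv ≈ 5840 m/s

By the Tsiolkovsky rocket equation, Δv = v_e · ln(2.0) = 8420.0 × 0.6931 ≈ 5836.3 m/s.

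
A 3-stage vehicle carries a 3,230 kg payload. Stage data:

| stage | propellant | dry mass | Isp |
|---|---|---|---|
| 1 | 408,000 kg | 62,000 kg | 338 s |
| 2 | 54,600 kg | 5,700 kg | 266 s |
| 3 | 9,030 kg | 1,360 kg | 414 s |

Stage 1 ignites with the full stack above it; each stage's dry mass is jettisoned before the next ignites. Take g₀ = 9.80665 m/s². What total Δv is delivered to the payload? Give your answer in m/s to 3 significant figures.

Δv ≈ 12500 m/s

Ignition mass of stage 1 = 408,000+62,000 + 54,600+5,700 + 9,030+1,360 + 3,230 = 543,920 kg.
Stage 1: m₀ = 543,920 kg, m_f = 543,920 − 408,000 = 135,920 kg; Δv = 338×9.80665×ln(4.002) = 3314.6×1.3867 ≈ 4597 m/s.
Stage 2: m₀ = 73,920 kg, m_f = 73,920 − 54,600 = 19,320 kg; Δv = 266×9.80665×ln(3.826) = 2608.6×1.3418 ≈ 3500 m/s.
Stage 3: m₀ = 13,620 kg, m_f = 13,620 − 9,030 = 4,590 kg; Δv = 414×9.80665×ln(2.967) = 4060.0×1.0877 ≈ 4416 m/s.
Total Δv = 4597 + 3500 + 4416 = 12513 m/s.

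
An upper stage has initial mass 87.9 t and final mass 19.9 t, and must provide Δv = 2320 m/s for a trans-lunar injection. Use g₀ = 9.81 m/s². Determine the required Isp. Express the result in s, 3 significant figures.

Isp ≈ 159 s

ln(m₀/m_f) = ln(87900/19900) = ln(4.417) = 1.4855.
From the ideal rocket equation, v_e = Δv / ln(m₀/m_f) = 2320 / 1.4855 = 1561.8 m/s.
Isp = v_e / g₀ = 1561.8 / 9.81 = 159.2 s.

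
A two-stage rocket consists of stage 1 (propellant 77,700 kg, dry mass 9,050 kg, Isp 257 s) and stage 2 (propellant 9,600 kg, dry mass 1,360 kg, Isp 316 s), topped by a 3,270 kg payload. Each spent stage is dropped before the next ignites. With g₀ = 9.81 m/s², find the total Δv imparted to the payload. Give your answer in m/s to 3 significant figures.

Ignition mass of stage 1 = 77,700+9,050 + 9,600+1,360 + 3,270 = 100,980 kg.
Stage 1: m₀ = 100,980 kg, m_f = 100,980 − 77,700 = 23,280 kg; Δv = 257×9.81×ln(4.338) = 2521.2×1.4673 ≈ 3699 m/s.
Stage 2: m₀ = 14,230 kg, m_f = 14,230 − 9,600 = 4,630 kg; Δv = 316×9.81×ln(3.073) = 3100.0×1.1228 ≈ 3481 m/s.
Total Δv = 3699 + 3481 = 7180 m/s.

Δv ≈ 7180 m/s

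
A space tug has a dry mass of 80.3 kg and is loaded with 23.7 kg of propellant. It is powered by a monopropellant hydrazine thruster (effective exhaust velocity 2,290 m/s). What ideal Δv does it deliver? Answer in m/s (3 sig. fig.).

m₀ = m_dry + m_prop = 80.3 + 23.7 = 104 kg.
Δv = v_e · ln(m₀/m_f) = 2290.0 × ln(1.295) = 2290.0 × 0.2586 ≈ 592.2 m/s.

Δv ≈ 592 m/s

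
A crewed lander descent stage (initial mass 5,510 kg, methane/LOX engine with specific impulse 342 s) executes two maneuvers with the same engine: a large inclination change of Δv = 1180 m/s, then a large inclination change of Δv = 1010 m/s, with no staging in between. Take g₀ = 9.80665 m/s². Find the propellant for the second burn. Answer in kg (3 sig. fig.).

propellant for the second burn ≈ 1010 kg

v_e = Isp · g₀ = 342 × 9.80665 = 3353.9 m/s.
After the first burn: m = 5510 × exp(−1180/3353.9) = 5510 × 0.70340 = 3,875.73 kg.
After the second burn: m = 3,875.73 × exp(−1010/3353.9) = 3,875.73 × 0.73997 = 2,867.92 kg.
Second-burn propellant = 3,875.73 − 2,867.92 = 1,007.81 kg.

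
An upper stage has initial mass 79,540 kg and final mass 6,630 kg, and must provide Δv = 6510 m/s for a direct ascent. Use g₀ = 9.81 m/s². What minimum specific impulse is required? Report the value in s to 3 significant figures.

Isp ≈ 267 s

ln(m₀/m_f) = ln(79540/6630) = ln(12) = 2.4847.
v_e = Δv / ln(m₀/m_f) = 6510 / 2.4847 = 2620.1 m/s.
Isp = v_e / g₀ = 2620.1 / 9.81 = 267.1 s.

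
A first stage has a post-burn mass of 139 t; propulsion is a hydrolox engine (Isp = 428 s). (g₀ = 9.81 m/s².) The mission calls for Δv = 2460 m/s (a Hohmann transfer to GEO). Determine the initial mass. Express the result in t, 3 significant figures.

v_e = Isp · g₀ = 428 × 9.81 = 4198.7 m/s.
m₀/m_f = exp(Δv / v_e) = exp(2460 / 4198.7) = exp(0.5859) = 1.7966.
m₀ = m_f × 1.7966 = 139 × 1.7966 = 249.727 t.

initial mass ≈ 250 t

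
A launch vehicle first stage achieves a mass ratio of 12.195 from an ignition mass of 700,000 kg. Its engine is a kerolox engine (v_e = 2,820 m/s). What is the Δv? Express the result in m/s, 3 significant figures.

By the Tsiolkovsky rocket equation, Δv = v_e · ln(12.195) = 2820.0 × 2.5010 ≈ 7052.9 m/s.

Δv ≈ 7050 m/s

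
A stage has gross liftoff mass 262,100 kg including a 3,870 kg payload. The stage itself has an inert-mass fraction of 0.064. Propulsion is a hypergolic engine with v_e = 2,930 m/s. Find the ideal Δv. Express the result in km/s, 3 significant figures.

Stage wet mass = m₀ − payload = 262,100 − 3,870 = 258,230 kg.
Stage dry mass = ε × stage wet mass = 0.064 × 258,230 = 16,526.7 kg.
Burnout mass m_f = stage dry + payload = 16,526.7 + 3,870 = 20,396.7 kg.
By the Tsiolkovsky rocket equation, Δv = v_e · ln(262,100/20,396.7) = 2930.0 × ln(12.85) = 2930.0 × 2.5534 ≈ 7481 m/s.

Δv ≈ 7.48 km/s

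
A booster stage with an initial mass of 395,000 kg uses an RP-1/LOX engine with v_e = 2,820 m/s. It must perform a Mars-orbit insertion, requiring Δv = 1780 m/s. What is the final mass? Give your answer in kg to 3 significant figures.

final mass ≈ 210000 kg

Rocket equation: m₀/m_f = exp(Δv / v_e) = exp(1780 / 2820.0) = exp(0.6312) = 1.8799.
m_f = m₀ / 1.8799 = 395,000 / 1.8799 = 210,118 kg.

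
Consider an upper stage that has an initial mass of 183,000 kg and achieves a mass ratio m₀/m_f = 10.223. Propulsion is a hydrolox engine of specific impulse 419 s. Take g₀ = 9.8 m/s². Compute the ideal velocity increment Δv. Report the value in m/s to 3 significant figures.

Δv ≈ 9550 m/s

v_e = Isp · g₀ = 419 × 9.8 = 4106.2 m/s.
Δv = v_e · ln(10.223) = 4106.2 × 2.3246 ≈ 9545.4 m/s.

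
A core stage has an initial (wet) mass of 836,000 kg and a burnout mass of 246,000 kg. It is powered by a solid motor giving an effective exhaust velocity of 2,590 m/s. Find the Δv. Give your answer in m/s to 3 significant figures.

By the Tsiolkovsky rocket equation, Δv = v_e · ln(m₀/m_f) = 2590.0 × ln(3.398) = 2590.0 × 1.2233 ≈ 3168.3 m/s.

Δv ≈ 3170 m/s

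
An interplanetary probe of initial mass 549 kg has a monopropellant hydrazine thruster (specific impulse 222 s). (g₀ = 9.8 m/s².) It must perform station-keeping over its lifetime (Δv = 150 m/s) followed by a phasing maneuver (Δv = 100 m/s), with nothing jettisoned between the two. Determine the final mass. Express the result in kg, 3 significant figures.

final mass ≈ 489 kg

v_e = Isp · g₀ = 222 × 9.8 = 2175.6 m/s.
After the first burn: m = 549 × exp(−150/2175.6) = 549 × 0.93338 = 512.426 kg.
After the second burn: m = 512.426 × exp(−100/2175.6) = 512.426 × 0.95508 = 489.408 kg.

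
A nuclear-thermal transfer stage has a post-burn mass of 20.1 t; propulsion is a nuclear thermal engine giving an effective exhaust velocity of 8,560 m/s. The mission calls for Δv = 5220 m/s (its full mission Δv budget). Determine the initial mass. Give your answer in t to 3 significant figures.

m₀/m_f = exp(Δv / v_e) = exp(5220 / 8560.0) = exp(0.6098) = 1.8401.
m₀ = m_f × 1.8401 = 20.1 × 1.8401 = 36.986 t.

initial mass ≈ 37.0 t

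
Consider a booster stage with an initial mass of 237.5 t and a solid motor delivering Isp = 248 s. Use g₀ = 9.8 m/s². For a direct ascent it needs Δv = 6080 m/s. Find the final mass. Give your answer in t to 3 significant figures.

v_e = Isp · g₀ = 248 × 9.8 = 2430.4 m/s.
m₀/m_f = exp(Δv / v_e) = exp(6080 / 2430.4) = exp(2.5016) = 12.2026.
m_f = m₀ / 12.2026 = 237.5 / 12.2026 = 19.4631 t.

final mass ≈ 19.5 t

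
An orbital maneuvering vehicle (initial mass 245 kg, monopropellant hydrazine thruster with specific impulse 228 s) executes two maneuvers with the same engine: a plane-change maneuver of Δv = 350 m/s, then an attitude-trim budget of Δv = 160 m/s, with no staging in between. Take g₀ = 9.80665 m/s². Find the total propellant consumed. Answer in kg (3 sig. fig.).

v_e = Isp · g₀ = 228 × 9.80665 = 2235.9 m/s.
After the first burn: m = 245 × exp(−350/2235.9) = 245 × 0.85510 = 209.5 kg.
After the second burn: m = 209.5 × exp(−160/2235.9) = 209.5 × 0.93094 = 195.032 kg.
Total propellant = m₀ − m_final = 245 − 195.032 = 49.968 kg.

total propellant consumed ≈ 50.0 kg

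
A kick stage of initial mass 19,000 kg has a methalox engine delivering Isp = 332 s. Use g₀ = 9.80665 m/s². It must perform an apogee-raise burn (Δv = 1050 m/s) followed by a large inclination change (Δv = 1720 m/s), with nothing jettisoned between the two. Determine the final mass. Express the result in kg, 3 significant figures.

v_e = Isp · g₀ = 332 × 9.80665 = 3255.8 m/s.
After the first burn: m = 19000 × exp(−1050/3255.8) = 19000 × 0.72434 = 13,762.5 kg.
After the second burn: m = 13,762.5 × exp(−1720/3255.8) = 13,762.5 × 0.58961 = 8,114.51 kg.

final mass ≈ 8110 kg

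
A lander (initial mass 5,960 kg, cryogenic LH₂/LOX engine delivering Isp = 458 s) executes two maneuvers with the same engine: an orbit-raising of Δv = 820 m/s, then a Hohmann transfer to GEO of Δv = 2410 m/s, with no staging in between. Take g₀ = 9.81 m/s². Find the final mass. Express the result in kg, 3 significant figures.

final mass ≈ 2900 kg

v_e = Isp · g₀ = 458 × 9.81 = 4493.0 m/s.
After the first burn: m = 5960 × exp(−820/4493.0) = 5960 × 0.83318 = 4,965.75 kg.
After the second burn: m = 4,965.75 × exp(−2410/4493.0) = 4,965.75 × 0.58485 = 2,904.22 kg.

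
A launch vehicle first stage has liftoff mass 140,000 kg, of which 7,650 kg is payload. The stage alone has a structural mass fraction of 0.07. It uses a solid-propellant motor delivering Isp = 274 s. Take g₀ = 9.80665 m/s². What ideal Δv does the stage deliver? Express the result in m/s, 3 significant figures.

Stage wet mass = m₀ − payload = 140,000 − 7,650 = 132,350 kg.
Stage dry mass = ε × stage wet mass = 0.07 × 132,350 = 9,264.5 kg.
Burnout mass m_f = stage dry + payload = 9,264.5 + 7,650 = 16,914.5 kg.
v_e = Isp · g₀ = 274 × 9.80665 = 2687.0 m/s.
By the Tsiolkovsky rocket equation, Δv = v_e · ln(140,000/16,914.5) = 2687.0 × ln(8.277) = 2687.0 × 2.1135 ≈ 5679 m/s.

Δv ≈ 5680 m/s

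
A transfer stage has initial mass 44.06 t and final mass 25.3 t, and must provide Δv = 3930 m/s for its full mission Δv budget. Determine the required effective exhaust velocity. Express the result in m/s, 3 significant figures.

ln(m₀/m_f) = ln(44060/25300) = ln(1.742) = 0.5547.
By the Tsiolkovsky rocket equation, v_e = Δv / ln(m₀/m_f) = 3930 / 0.5547 = 7084.3 m/s.

v_e ≈ 7080 m/s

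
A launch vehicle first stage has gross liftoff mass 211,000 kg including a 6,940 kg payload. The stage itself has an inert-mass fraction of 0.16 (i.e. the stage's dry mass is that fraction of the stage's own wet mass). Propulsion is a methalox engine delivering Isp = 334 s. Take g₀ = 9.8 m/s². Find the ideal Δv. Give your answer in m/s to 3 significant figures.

Δv ≈ 5480 m/s

Stage wet mass = m₀ − payload = 211,000 − 6,940 = 204,060 kg.
Stage dry mass = ε × stage wet mass = 0.16 × 204,060 = 32,649.6 kg.
Burnout mass m_f = stage dry + payload = 32,649.6 + 6,940 = 39,589.6 kg.
v_e = Isp · g₀ = 334 × 9.8 = 3273.2 m/s.
Rocket equation: Δv = v_e · ln(211,000/39,589.6) = 3273.2 × ln(5.33) = 3273.2 × 1.6733 ≈ 5477 m/s.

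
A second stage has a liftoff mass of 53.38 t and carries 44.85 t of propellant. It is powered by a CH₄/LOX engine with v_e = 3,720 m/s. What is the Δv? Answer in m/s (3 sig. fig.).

m_f = m₀ − m_prop = 53.38 − 44.85 = 8.53 t.
Δv = v_e · ln(m₀/m_f) = 3720.0 × ln(6.258) = 3720.0 × 1.8338 ≈ 6821.9 m/s.

Δv ≈ 6820 m/s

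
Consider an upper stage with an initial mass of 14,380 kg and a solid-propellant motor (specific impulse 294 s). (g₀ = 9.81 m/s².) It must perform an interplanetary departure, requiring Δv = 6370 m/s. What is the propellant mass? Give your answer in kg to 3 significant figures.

v_e = Isp · g₀ = 294 × 9.81 = 2884.1 m/s.
Using Δv = v_e ln(m₀/m_f): m₀/m_f = exp(Δv / v_e) = exp(6370 / 2884.1) = exp(2.2086) = 9.1032.
m_f = 14,380 / 9.1032 = 1,579.66 kg, so propellant = m₀ − m_f = 14,380 − 1,579.66 = 12,800.34 kg.

propellant mass ≈ 12800 kg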